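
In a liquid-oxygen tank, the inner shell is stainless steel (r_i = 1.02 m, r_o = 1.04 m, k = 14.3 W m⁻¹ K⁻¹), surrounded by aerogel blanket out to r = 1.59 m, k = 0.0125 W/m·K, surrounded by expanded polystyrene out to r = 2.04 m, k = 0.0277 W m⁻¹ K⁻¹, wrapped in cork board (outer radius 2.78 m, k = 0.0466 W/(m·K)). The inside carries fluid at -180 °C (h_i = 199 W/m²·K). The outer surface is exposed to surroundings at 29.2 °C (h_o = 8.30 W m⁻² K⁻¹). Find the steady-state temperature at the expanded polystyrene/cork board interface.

T = 12.1 °C

Resistance network (inner→outer):
  R_conv,in = 1/(4πr²h) = 1/(4π·1.02²·199) = 3.844×10^-4 K/W
  R_stainless steel = (1/1.02 − 1/1.04)/(4πk) = 0.01885/(4π·14.3) = 1.049×10^-4 K/W
  R_aerogel blanket = (1/1.04 − 1/1.59)/(4πk) = 0.3326/(4π·0.0125) = 2.117 K/W
  R_expanded polystyrene = (1/1.59 − 1/2.04)/(4πk) = 0.1387/(4π·0.0277) = 0.3986 K/W
  R_cork board = (1/2.04 − 1/2.78)/(4πk) = 0.1305/(4π·0.0466) = 0.2228 K/W
  R_conv,out = 1/(4πr²h) = 1/(4π·2.78²·8.30) = 0.001241 K/W
ΣR = 3.844×10^-4 + 1.049×10^-4 + 2.117 + 0.3986 + 0.2228 + 0.001241 = 2.740 K/W
Q = ΔT/ΣR = (-180 °C − 29.2 °C)/2.740 = -76.35 W
From the inner boundary to the expanded polystyrene/cork board interface, ΣR_partial = 2.516 K/W.
T_interface = T_in − Q·ΣR_partial = -180 °C − (-76.35)(2.516) = 12.1 °C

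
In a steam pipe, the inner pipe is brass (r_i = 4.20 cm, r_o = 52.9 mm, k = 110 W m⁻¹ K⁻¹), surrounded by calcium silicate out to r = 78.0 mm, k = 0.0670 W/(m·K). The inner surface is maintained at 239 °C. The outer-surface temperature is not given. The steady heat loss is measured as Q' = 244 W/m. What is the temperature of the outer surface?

Sum the resistances:
  R'_brass = ln(0.0529/0.0420)/(2πk) = 0.2307/(2π·110) = 3.338×10^-4 m·K/W
  R'_calcium silicate = ln(0.0780/0.0529)/(2πk) = 0.3883/(2π·0.0670) = 0.9224 m·K/W
ΣR = 0.9227 m·K/W
ΔT = Q'·ΣR = 244 × 0.9227 = 225.1 K
Heat flows outward, so T_out = T_in − ΔT = 239 − 225.1 = 13.9 °C

T_out = 13.9 °C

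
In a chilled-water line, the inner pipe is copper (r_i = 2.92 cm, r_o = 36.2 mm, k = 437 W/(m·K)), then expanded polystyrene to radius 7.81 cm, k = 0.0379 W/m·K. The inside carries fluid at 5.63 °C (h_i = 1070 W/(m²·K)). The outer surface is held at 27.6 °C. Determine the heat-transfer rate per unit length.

Series thermal resistances, inner to outer:
  R'_conv,in = 1/(2πr h) = 1/(2π·0.0292·1070) = 0.005094 m·K/W
  R'_copper = ln(0.0362/0.0292)/(2πk) = 0.2149/(2π·437) = 7.826×10^-5 m·K/W
  R'_expanded polystyrene = ln(0.0781/0.0362)/(2πk) = 0.7689/(2π·0.0379) = 3.229 m·K/W
ΣR = 0.005094 + 7.826×10^-5 + 3.229 = 3.234 m·K/W
Q' = ΔT/ΣR = (5.63 °C − 27.6 °C)/3.234 = -6.79 W/m
(Negative Q' ⇒ heat flows inward; heat gain = 6.79 W/m.)

Q' = 6.79 W/m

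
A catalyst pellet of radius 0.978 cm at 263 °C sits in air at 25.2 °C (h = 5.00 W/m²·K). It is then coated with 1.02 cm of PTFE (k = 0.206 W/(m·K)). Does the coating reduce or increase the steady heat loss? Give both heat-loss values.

increases: 1.43 → 3.96 W

Critical radius for a sphere: r_cr = 2k/h = 0.0824 m = 8.24 cm.
Outer radius after coating: r₂ = 0.00978 + 0.0102 = 0.01998 m.
Since r₁ < r_cr and r₂ ≤ r_cr, the coating moves toward the maximum at r_cr — heat loss rises.
Bare: R = 1/(4πr₁²h) = 166.4 K/W; Q = 237.8/166.4 = 1.43 W.
Coated: R = R_cond + R_conv = 60.03 K/W; Q = 237.8/60.03 = 3.96 W.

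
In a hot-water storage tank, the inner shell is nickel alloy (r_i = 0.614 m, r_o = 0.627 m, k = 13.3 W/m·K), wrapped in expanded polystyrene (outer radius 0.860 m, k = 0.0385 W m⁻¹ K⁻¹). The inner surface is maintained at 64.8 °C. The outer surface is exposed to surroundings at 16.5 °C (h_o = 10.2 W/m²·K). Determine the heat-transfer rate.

Series thermal resistances, inner to outer:
  R_nickel alloy = (1/0.614 − 1/0.627)/(4πk) = 0.03377/(4π·13.3) = 2.020×10^-4 K/W
  R_expanded polystyrene = (1/0.627 − 1/0.860)/(4πk) = 0.4321/(4π·0.0385) = 0.8931 K/W
  R_conv,out = 1/(4πr²h) = 1/(4π·0.860²·10.2) = 0.01055 K/W
ΣR = 2.020×10^-4 + 0.8931 + 0.01055 = 0.9039 K/W
Q = ΔT/ΣR = (64.8 °C − 16.5 °C)/0.9039 = 53.4 W

Q = 53.4 W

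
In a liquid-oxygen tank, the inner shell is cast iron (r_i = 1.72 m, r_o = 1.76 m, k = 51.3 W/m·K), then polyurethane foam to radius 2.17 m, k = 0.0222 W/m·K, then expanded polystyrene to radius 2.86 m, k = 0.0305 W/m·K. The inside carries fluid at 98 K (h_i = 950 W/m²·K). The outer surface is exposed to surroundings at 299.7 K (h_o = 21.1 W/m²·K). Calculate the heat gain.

Q = 299 W

Treat each layer as a resistance in series:
  R_conv,in = 1/(4πr²h) = 1/(4π·1.72²·950) = 2.831×10^-5 K/W
  R_cast iron = (1/1.72 − 1/1.76)/(4πk) = 0.01321/(4π·51.3) = 2.050×10^-5 K/W
  R_polyurethane foam = (1/1.76 − 1/2.17)/(4πk) = 0.1074/(4π·0.0222) = 0.3848 K/W
  R_expanded polystyrene = (1/2.17 − 1/2.86)/(4πk) = 0.1112/(4π·0.0305) = 0.2901 K/W
  R_conv,out = 1/(4πr²h) = 1/(4π·2.86²·21.1) = 4.611×10^-4 K/W
ΣR = 2.831×10^-5 + 2.050×10^-5 + 0.3848 + 0.2901 + 4.611×10^-4 = 0.6754 K/W
Q = ΔT/ΣR = (98 K − 299.7 K)/0.6754 = -299 W
(Negative Q ⇒ heat flows inward; heat gain = 299 W.)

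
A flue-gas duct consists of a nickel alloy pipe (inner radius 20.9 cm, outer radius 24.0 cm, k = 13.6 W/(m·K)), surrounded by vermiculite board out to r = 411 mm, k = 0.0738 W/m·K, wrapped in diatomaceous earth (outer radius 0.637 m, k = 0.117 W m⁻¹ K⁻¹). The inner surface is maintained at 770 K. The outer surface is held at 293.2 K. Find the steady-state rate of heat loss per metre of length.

Q' = 271 W/m

Series thermal resistances, inner to outer:
  R'_nickel alloy = ln(0.240/0.209)/(2πk) = 0.1383/(2π·13.6) = 0.001619 m·K/W
  R'_vermiculite board = ln(0.411/0.240)/(2πk) = 0.5380/(2π·0.0738) = 1.160 m·K/W
  R'_diatomaceous earth = ln(0.637/0.411)/(2πk) = 0.4382/(2π·0.117) = 0.5961 m·K/W
ΣR = 0.001619 + 1.160 + 0.5961 = 1.758 m·K/W
Q' = ΔT/ΣR = (770 K − 293.2 K)/1.758 = 271 W/m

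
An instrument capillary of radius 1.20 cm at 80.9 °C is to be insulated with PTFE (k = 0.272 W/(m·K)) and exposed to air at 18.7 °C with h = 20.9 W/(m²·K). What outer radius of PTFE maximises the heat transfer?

r_cr = 1.30 cm

For a cylinder, r_cr = k_ins/h = 0.272/20.9 = 0.0130 m = 1.30 cm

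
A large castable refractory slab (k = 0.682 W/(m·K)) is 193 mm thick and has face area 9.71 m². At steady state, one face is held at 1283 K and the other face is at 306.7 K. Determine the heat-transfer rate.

Q = 33500 W

Q = kA·ΔT/L = 0.682 × 9.71 × |1283 K − 306.7 K| / 0.193 = 33500 W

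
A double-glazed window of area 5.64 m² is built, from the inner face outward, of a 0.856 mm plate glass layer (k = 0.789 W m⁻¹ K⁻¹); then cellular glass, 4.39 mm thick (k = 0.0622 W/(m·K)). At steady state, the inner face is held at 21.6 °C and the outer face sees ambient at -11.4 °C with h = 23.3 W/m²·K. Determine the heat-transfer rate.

Series thermal resistances, inner to outer:
  R_plate glass = L/(kA) = 8.56×10^-4/(0.789·5.64) = 1.924×10^-4 K/W
  R_cellular glass = L/(kA) = 0.00439/(0.0622·5.64) = 0.01251 K/W
  R_conv,out = 1/(hA) = 1/(23.3·5.64) = 0.007610 K/W
ΣR = 1.924×10^-4 + 0.01251 + 0.007610 = 0.02031 K/W
Q = ΔT/ΣR = (21.6 °C − -11.4 °C)/0.02031 = 1620 W

Q = 1620 W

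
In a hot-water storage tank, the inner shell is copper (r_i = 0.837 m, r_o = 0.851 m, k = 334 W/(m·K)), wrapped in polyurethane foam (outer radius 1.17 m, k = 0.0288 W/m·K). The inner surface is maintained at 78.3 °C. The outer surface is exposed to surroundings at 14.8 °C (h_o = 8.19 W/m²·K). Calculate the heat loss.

Resistance network (inner→outer):
  R_copper = (1/0.837 − 1/0.851)/(4πk) = 0.01965/(4π·334) = 4.683×10^-6 K/W
  R_polyurethane foam = (1/0.851 − 1/1.17)/(4πk) = 0.3204/(4π·0.0288) = 0.8853 K/W
  R_conv,out = 1/(4πr²h) = 1/(4π·1.17²·8.19) = 0.007098 K/W
ΣR = 4.683×10^-6 + 0.8853 + 0.007098 = 0.8924 K/W
Q = ΔT/ΣR = (78.3 °C − 14.8 °C)/0.8924 = 71.2 W

Q = 71.2 W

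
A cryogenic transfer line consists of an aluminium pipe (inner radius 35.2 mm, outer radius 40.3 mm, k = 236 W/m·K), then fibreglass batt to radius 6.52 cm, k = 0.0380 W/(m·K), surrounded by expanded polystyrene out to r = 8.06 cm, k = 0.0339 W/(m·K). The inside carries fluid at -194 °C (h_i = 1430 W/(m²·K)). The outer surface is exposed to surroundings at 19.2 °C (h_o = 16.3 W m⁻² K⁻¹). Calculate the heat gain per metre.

Q' = 68.0 W/m

Treat each layer as a resistance in series:
  R'_conv,in = 1/(2πr h) = 1/(2π·0.0352·1430) = 0.003162 m·K/W
  R'_aluminium = ln(0.0403/0.0352)/(2πk) = 0.1353/(2π·236) = 9.125×10^-5 m·K/W
  R'_fibreglass batt = ln(0.0652/0.0403)/(2πk) = 0.4811/(2π·0.0380) = 2.015 m·K/W
  R'_expanded polystyrene = ln(0.0806/0.0652)/(2πk) = 0.2120/(2π·0.0339) = 0.9955 m·K/W
  R'_conv,out = 1/(2πr h) = 1/(2π·0.0806·16.3) = 0.1211 m·K/W
ΣR = 0.003162 + 9.125×10^-5 + 2.015 + 0.9955 + 0.1211 = 3.135 m·K/W
Q' = ΔT/ΣR = (-194 °C − 19.2 °C)/3.135 = -68.0 W/m
(Negative Q' ⇒ heat flows inward; heat gain = 68.0 W/m.)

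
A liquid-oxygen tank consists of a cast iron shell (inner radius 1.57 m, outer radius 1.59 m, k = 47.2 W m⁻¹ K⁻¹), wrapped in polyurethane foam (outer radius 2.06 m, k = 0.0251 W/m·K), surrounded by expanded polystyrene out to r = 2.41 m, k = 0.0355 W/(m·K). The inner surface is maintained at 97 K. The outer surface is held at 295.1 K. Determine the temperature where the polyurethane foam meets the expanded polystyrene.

Treat each layer as a resistance in series:
  R_cast iron = (1/1.57 − 1/1.59)/(4πk) = 0.008012/(4π·47.2) = 1.351×10^-5 K/W
  R_polyurethane foam = (1/1.59 − 1/2.06)/(4πk) = 0.1435/(4π·0.0251) = 0.4549 K/W
  R_expanded polystyrene = (1/2.06 − 1/2.41)/(4πk) = 0.07050/(4π·0.0355) = 0.1580 K/W
ΣR = 1.351×10^-5 + 0.4549 + 0.1580 = 0.6129 K/W
Q = ΔT/ΣR = (97 K − 295.1 K)/0.6129 = -323.2 W
From the inner boundary to the polyurethane foam/expanded polystyrene interface, ΣR_partial = 0.4549 K/W.
T_interface = T_in − Q·ΣR_partial = 97 K − (-323.2)(0.4549) = 244.0 K

T = 244.0 K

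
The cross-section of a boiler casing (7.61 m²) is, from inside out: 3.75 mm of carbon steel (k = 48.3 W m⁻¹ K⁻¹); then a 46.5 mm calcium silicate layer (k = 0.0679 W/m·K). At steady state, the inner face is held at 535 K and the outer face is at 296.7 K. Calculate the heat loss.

Q = 2.65 kW

Treat each layer as a resistance in series:
  R_carbon steel = L/(kA) = 0.00375/(48.3·7.61) = 1.020×10^-5 K/W
  R_calcium silicate = L/(kA) = 0.0465/(0.0679·7.61) = 0.08999 K/W
ΣR = 1.020×10^-5 + 0.08999 = 0.09000 K/W
Q = ΔT/ΣR = (535 K − 296.7 K)/0.09000 = 2650 W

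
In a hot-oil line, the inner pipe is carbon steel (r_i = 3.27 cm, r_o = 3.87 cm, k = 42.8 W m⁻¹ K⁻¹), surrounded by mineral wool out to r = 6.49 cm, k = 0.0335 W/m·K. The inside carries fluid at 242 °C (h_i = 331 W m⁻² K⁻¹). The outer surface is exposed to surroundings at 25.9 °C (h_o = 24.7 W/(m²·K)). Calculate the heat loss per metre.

Q' = 84.1 W/m

Series thermal resistances, inner to outer:
  R'_conv,in = 1/(2πr h) = 1/(2π·0.0327·331) = 0.01470 m·K/W
  R'_carbon steel = ln(0.0387/0.0327)/(2πk) = 0.1685/(2π·42.8) = 6.264×10^-4 m·K/W
  R'_mineral wool = ln(0.0649/0.0387)/(2πk) = 0.5170/(2π·0.0335) = 2.456 m·K/W
  R'_conv,out = 1/(2πr h) = 1/(2π·0.0649·24.7) = 0.09928 m·K/W
ΣR = 0.01470 + 6.264×10^-4 + 2.456 + 0.09928 = 2.571 m·K/W
Q' = ΔT/ΣR = (242 °C − 25.9 °C)/2.571 = 84.1 W/m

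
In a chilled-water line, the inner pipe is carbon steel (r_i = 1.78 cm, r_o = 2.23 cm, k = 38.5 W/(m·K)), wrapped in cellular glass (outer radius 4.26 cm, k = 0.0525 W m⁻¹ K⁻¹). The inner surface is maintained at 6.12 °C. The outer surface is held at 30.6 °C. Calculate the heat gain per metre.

Q' = 12.5 W/m

Series thermal resistances, inner to outer:
  R'_carbon steel = ln(0.0223/0.0178)/(2πk) = 0.2254/(2π·38.5) = 9.317×10^-4 m·K/W
  R'_cellular glass = ln(0.0426/0.0223)/(2πk) = 0.6473/(2π·0.0525) = 1.962 m·K/W
ΣR = 9.317×10^-4 + 1.962 = 1.963 m·K/W
Q' = ΔT/ΣR = (6.12 °C − 30.6 °C)/1.963 = -12.5 W/m
(Negative Q' ⇒ heat flows inward; heat gain = 12.5 W/m.)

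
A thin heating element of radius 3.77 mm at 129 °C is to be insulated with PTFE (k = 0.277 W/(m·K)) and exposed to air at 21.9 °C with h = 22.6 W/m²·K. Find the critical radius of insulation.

r_cr = 1.23 cm

For a cylinder, r_cr = k_ins/h = 0.277/22.6 = 0.0123 m = 1.23 cm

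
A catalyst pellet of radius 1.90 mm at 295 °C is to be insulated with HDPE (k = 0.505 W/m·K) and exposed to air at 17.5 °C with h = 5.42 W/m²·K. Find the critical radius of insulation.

r_cr = 18.6 cm

For a sphere, r_cr = 2k_ins/h = 2·0.505/5.42 = 0.186 m = 18.6 cm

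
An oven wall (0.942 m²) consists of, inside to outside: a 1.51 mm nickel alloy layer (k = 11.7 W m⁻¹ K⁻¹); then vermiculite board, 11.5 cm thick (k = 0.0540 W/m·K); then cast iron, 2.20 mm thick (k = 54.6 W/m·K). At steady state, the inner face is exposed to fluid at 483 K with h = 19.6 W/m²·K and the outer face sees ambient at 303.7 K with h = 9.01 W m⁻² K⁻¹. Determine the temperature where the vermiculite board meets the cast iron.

T = 312.4 K

Resistance network (inner→outer):
  R_conv,in = 1/(hA) = 1/(19.6·0.942) = 0.05416 K/W
  R_nickel alloy = L/(kA) = 0.00151/(11.7·0.942) = 1.370×10^-4 K/W
  R_vermiculite board = L/(kA) = 0.115/(0.0540·0.942) = 2.261 K/W
  R_cast iron = L/(kA) = 0.00220/(54.6·0.942) = 4.277×10^-5 K/W
  R_conv,out = 1/(hA) = 1/(9.01·0.942) = 0.1178 K/W
ΣR = 0.05416 + 1.370×10^-4 + 2.261 + 4.277×10^-5 + 0.1178 = 2.433 K/W
Q = ΔT/ΣR = (483 K − 303.7 K)/2.433 = 73.70 W
From the inner boundary to the vermiculite board/cast iron interface, ΣR_partial = 2.315 K/W.
T_interface = T_in − Q·ΣR_partial = 483 K − (73.70)(2.315) = 312.4 K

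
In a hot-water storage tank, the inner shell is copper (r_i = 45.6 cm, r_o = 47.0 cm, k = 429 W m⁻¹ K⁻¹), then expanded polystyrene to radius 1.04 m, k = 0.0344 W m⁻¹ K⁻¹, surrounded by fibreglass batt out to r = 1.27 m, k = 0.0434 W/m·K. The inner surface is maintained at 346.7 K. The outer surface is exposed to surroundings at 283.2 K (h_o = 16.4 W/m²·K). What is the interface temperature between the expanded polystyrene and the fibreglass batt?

Series thermal resistances, inner to outer:
  R_copper = (1/0.456 − 1/0.470)/(4πk) = 0.06532/(4π·429) = 1.212×10^-5 K/W
  R_expanded polystyrene = (1/0.470 − 1/1.04)/(4πk) = 1.166/(4π·0.0344) = 2.698 K/W
  R_fibreglass batt = (1/1.04 − 1/1.27)/(4πk) = 0.1741/(4π·0.0434) = 0.3193 K/W
  R_conv,out = 1/(4πr²h) = 1/(4π·1.27²·16.4) = 0.003008 K/W
ΣR = 1.212×10^-5 + 2.698 + 0.3193 + 0.003008 = 3.020 K/W
Q = ΔT/ΣR = (346.7 K − 283.2 K)/3.020 = 21.03 W
From the inner boundary to the expanded polystyrene/fibreglass batt interface, ΣR_partial = 2.698 K/W.
T_interface = T_in − Q·ΣR_partial = 346.7 K − (21.03)(2.698) = 290.0 K

T = 290.0 K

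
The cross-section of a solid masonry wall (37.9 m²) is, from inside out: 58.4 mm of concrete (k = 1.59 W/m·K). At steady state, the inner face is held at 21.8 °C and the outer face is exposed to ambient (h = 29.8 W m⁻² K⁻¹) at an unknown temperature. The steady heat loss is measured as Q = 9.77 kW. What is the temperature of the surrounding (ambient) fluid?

T_out = 3.68 °C

Series resistances:
  R_concrete = L/(kA) = 0.0584/(1.59·37.9) = 9.691×10^-4 K/W
  R_conv,out = 1/(hA) = 1/(29.8·37.9) = 8.854×10^-4 K/W
ΣR = 0.001855 K/W
ΔT = Q·ΣR = 9770 × 0.001855 = 18.12 K
Heat flows outward, so T_out = T_in − ΔT = 21.8 − 18.12 = 3.68 °C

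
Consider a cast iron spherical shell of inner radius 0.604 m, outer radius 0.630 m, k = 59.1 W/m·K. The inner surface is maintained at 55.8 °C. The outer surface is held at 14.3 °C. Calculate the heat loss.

Q = 4πk·ΔT/(1/r₁ − 1/r₂) = 4π × 59.1 × 41.5 / (1/0.604 − 1/0.630) = 4.51×10^5 W

Q = 4.51×10^5 W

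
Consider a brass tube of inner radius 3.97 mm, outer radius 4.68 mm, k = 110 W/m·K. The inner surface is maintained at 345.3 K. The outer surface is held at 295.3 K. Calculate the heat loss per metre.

Q' = 2πk·ΔT/ln(r₂/r₁) = 2π × 110 × 50 / ln(0.00468/0.00397) = 2.10×10^5 W/m

Q' = 2.10×10^5 W/m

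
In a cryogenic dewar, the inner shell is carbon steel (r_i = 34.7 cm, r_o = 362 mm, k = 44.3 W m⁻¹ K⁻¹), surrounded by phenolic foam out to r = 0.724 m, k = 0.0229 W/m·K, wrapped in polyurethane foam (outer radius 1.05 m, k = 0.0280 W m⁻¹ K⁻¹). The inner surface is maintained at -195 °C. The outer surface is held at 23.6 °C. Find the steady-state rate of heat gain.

Q = 36.3 W

Series thermal resistances, inner to outer:
  R_carbon steel = (1/0.347 − 1/0.362)/(4πk) = 0.1194/(4π·44.3) = 2.145×10^-4 K/W
  R_phenolic foam = (1/0.362 − 1/0.724)/(4πk) = 1.381/(4π·0.0229) = 4.800 K/W
  R_polyurethane foam = (1/0.724 − 1/1.05)/(4πk) = 0.4288/(4π·0.0280) = 1.219 K/W
ΣR = 2.145×10^-4 + 4.800 + 1.219 = 6.019 K/W
Q = ΔT/ΣR = (-195 °C − 23.6 °C)/6.019 = -36.3 W
(Negative Q ⇒ heat flows inward; heat gain = 36.3 W.)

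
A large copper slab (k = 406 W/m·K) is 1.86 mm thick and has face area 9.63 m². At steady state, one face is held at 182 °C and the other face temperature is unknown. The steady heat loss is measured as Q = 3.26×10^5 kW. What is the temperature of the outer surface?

T_out = 26.9 °C

Sum the resistances:
  R_copper = L/(kA) = 0.00186/(406·9.63) = 4.757×10^-7 K/W
ΣR = 4.757×10^-7 K/W
ΔT = Q·ΣR = 3.26×10^8 × 4.757×10^-7 = 155.1 K
Heat flows outward, so T_out = T_in − ΔT = 182 − 155.1 = 26.9 °C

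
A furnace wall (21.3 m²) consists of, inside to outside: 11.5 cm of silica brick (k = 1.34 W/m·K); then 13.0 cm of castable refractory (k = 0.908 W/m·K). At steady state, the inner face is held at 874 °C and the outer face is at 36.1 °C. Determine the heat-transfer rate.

Series thermal resistances, inner to outer:
  R_silica brick = L/(kA) = 0.115/(1.34·21.3) = 0.004029 K/W
  R_castable refractory = L/(kA) = 0.130/(0.908·21.3) = 0.006722 K/W
ΣR = 0.004029 + 0.006722 = 0.01075 K/W
Q = ΔT/ΣR = (874 °C − 36.1 °C)/0.01075 = 77900 W

Q = 77.9 kW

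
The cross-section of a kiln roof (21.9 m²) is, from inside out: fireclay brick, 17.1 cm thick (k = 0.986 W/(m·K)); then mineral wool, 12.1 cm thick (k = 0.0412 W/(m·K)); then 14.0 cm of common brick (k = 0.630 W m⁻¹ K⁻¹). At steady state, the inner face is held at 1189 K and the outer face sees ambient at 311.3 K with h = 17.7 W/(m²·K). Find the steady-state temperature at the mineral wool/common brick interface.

T = 383 K

Resistance network (inner→outer):
  R_fireclay brick = L/(kA) = 0.171/(0.986·21.9) = 0.007919 K/W
  R_mineral wool = L/(kA) = 0.121/(0.0412·21.9) = 0.1341 K/W
  R_common brick = L/(kA) = 0.140/(0.630·21.9) = 0.01015 K/W
  R_conv,out = 1/(hA) = 1/(17.7·21.9) = 0.002580 K/W
ΣR = 0.007919 + 0.1341 + 0.01015 + 0.002580 = 0.1547 K/W
Q = ΔT/ΣR = (1189 K − 311.3 K)/0.1547 = 5674 W
From the inner boundary to the mineral wool/common brick interface, ΣR_partial = 0.1420 K/W.
T_interface = T_in − Q·ΣR_partial = 1189 K − (5674)(0.1420) = 383 K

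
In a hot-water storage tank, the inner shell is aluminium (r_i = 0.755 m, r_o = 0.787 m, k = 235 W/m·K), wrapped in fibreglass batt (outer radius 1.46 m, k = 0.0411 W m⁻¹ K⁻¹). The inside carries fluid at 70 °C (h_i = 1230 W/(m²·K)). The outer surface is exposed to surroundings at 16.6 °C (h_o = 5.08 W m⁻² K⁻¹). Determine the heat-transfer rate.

Resistance network (inner→outer):
  R_conv,in = 1/(4πr²h) = 1/(4π·0.755²·1230) = 1.135×10^-4 K/W
  R_aluminium = (1/0.755 − 1/0.787)/(4πk) = 0.05386/(4π·235) = 1.824×10^-5 K/W
  R_fibreglass batt = (1/0.787 − 1/1.46)/(4πk) = 0.5857/(4π·0.0411) = 1.134 K/W
  R_conv,out = 1/(4πr²h) = 1/(4π·1.46²·5.08) = 0.007349 K/W
ΣR = 1.135×10^-4 + 1.824×10^-5 + 1.134 + 0.007349 = 1.141 K/W
Q = ΔT/ΣR = (70 °C − 16.6 °C)/1.141 = 46.8 W

Q = 46.8 W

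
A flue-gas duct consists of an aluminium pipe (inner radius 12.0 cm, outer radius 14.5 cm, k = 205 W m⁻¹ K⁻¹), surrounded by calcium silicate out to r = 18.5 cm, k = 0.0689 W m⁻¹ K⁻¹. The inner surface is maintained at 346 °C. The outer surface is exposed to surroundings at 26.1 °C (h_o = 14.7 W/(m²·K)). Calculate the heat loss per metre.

Q' = 515 W/m

Series thermal resistances, inner to outer:
  R'_aluminium = ln(0.145/0.120)/(2πk) = 0.1892/(2π·205) = 1.469×10^-4 m·K/W
  R'_calcium silicate = ln(0.185/0.145)/(2πk) = 0.2436/(2π·0.0689) = 0.5628 m·K/W
  R'_conv,out = 1/(2πr h) = 1/(2π·0.185·14.7) = 0.05852 m·K/W
ΣR = 1.469×10^-4 + 0.5628 + 0.05852 = 0.6215 m·K/W
Q' = ΔT/ΣR = (346 °C − 26.1 °C)/0.6215 = 515 W/m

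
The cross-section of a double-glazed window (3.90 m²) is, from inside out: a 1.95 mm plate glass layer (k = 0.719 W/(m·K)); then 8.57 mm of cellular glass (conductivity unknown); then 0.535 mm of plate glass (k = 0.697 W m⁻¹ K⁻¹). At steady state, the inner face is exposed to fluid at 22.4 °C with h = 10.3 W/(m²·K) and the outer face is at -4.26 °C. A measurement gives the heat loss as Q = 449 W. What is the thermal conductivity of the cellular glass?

ΣR = ΔT/Q = |22.4 − -4.26|/449 = 0.05938 K/W
Known resistances:
  R_conv,in = 1/(hA) = 1/(10.3·3.90) = 0.02489 K/W
  R_plate glass = L/(kA) = 0.00195/(0.719·3.90) = 6.954×10^-4 K/W
  R_plate glass = L/(kA) = 5.35×10^-4/(0.697·3.90) = 1.968×10^-4 K/W
R_cellular glass = ΣR − ΣR_known = 0.05938 − 0.02578 = 0.03360 K/W
L/(kA) = 0.03360 ⇒ k = 0.00857/(0.03360·3.90) = 0.0654 W/m·K

k = 0.0654 W/m·K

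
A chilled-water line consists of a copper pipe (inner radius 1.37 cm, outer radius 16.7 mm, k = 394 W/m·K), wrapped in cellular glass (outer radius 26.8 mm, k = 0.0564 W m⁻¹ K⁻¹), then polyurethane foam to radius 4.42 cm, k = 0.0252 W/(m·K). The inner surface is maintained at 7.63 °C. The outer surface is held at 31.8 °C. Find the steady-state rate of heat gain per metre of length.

Q' = 5.38 W/m

Treat each layer as a resistance in series:
  R'_copper = ln(0.0167/0.0137)/(2πk) = 0.1980/(2π·394) = 7.999×10^-5 m·K/W
  R'_cellular glass = ln(0.0268/0.0167)/(2πk) = 0.4730/(2π·0.0564) = 1.335 m·K/W
  R'_polyurethane foam = ln(0.0442/0.0268)/(2πk) = 0.5003/(2π·0.0252) = 3.160 m·K/W
ΣR = 7.999×10^-5 + 1.335 + 3.160 = 4.495 m·K/W
Q' = ΔT/ΣR = (7.63 °C − 31.8 °C)/4.495 = -5.38 W/m
(Negative Q' ⇒ heat flows inward; heat gain = 5.38 W/m.)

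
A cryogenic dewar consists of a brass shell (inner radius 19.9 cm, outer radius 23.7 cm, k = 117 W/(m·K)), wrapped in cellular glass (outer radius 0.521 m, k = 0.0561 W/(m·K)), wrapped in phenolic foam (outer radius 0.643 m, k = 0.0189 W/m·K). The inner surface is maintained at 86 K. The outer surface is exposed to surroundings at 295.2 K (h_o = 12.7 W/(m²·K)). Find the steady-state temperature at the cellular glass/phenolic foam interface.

T = 227.9 K

Treat each layer as a resistance in series:
  R_brass = (1/0.199 − 1/0.237)/(4πk) = 0.8057/(4π·117) = 5.480×10^-4 K/W
  R_cellular glass = (1/0.237 − 1/0.521)/(4πk) = 2.300/(4π·0.0561) = 3.263 K/W
  R_phenolic foam = (1/0.521 − 1/0.643)/(4πk) = 0.3642/(4π·0.0189) = 1.533 K/W
  R_conv,out = 1/(4πr²h) = 1/(4π·0.643²·12.7) = 0.01516 K/W
ΣR = 5.480×10^-4 + 3.263 + 1.533 + 0.01516 = 4.812 K/W
Q = ΔT/ΣR = (86 K − 295.2 K)/4.812 = -43.47 W
From the inner boundary to the cellular glass/phenolic foam interface, ΣR_partial = 3.264 K/W.
T_interface = T_in − Q·ΣR_partial = 86 K − (-43.47)(3.264) = 227.9 K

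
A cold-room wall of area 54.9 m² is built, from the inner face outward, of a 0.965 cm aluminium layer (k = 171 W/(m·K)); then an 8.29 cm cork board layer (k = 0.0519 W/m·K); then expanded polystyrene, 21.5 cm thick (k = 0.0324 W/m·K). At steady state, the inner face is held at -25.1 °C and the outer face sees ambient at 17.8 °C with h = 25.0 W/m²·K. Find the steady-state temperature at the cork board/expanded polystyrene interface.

T = -16.8 °C

Series thermal resistances, inner to outer:
  R_aluminium = L/(kA) = 0.00965/(171·54.9) = 1.028×10^-6 K/W
  R_cork board = L/(kA) = 0.0829/(0.0519·54.9) = 0.02909 K/W
  R_expanded polystyrene = L/(kA) = 0.215/(0.0324·54.9) = 0.1209 K/W
  R_conv,out = 1/(hA) = 1/(25.0·54.9) = 7.286×10^-4 K/W
ΣR = 1.028×10^-6 + 0.02909 + 0.1209 + 7.286×10^-4 = 0.1507 K/W
Q = ΔT/ΣR = (-25.1 °C − 17.8 °C)/0.1507 = -284.7 W
From the inner boundary to the cork board/expanded polystyrene interface, ΣR_partial = 0.02909 K/W.
T_interface = T_in − Q·ΣR_partial = -25.1 °C − (-284.7)(0.02909) = -16.8 °C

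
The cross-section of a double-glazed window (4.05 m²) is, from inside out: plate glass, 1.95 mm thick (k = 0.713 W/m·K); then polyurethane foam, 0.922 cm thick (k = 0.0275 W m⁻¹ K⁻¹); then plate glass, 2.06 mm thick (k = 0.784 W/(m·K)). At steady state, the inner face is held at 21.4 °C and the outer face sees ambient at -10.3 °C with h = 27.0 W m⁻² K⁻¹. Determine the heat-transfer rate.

Treat each layer as a resistance in series:
  R_plate glass = L/(kA) = 0.00195/(0.713·4.05) = 6.753×10^-4 K/W
  R_polyurethane foam = L/(kA) = 0.00922/(0.0275·4.05) = 0.08278 K/W
  R_plate glass = L/(kA) = 0.00206/(0.784·4.05) = 6.488×10^-4 K/W
  R_conv,out = 1/(hA) = 1/(27.0·4.05) = 0.009145 K/W
ΣR = 6.753×10^-4 + 0.08278 + 6.488×10^-4 + 0.009145 = 0.09325 K/W
Q = ΔT/ΣR = (21.4 °C − -10.3 °C)/0.09325 = 340 W

Q = 340 W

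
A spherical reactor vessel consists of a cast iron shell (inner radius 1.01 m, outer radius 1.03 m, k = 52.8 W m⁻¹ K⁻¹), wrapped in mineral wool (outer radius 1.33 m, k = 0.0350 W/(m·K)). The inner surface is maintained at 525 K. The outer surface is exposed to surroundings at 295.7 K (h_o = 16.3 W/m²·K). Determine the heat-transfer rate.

Treat each layer as a resistance in series:
  R_cast iron = (1/1.01 − 1/1.03)/(4πk) = 0.01923/(4π·52.8) = 2.898×10^-5 K/W
  R_mineral wool = (1/1.03 − 1/1.33)/(4πk) = 0.2190/(4π·0.0350) = 0.4979 K/W
  R_conv,out = 1/(4πr²h) = 1/(4π·1.33²·16.3) = 0.002760 K/W
ΣR = 2.898×10^-5 + 0.4979 + 0.002760 = 0.5007 K/W
Q = ΔT/ΣR = (525 K − 295.7 K)/0.5007 = 458 W

Q = 458 W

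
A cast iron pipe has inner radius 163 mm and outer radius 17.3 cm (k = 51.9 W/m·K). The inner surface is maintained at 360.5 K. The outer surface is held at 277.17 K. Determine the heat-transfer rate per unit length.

Q' = 456 kW/m

Q' = 2πk·ΔT/ln(r₂/r₁) = 2π × 51.9 × 83.33 / ln(0.173/0.163) = 4.56×10^5 W/m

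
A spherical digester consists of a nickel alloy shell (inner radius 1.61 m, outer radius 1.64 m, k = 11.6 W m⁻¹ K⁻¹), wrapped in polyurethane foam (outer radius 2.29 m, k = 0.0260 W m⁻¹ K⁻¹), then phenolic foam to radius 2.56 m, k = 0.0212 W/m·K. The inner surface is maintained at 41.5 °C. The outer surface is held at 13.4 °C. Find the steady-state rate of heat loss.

Treat each layer as a resistance in series:
  R_nickel alloy = (1/1.61 − 1/1.64)/(4πk) = 0.01136/(4π·11.6) = 7.794×10^-5 K/W
  R_polyurethane foam = (1/1.64 − 1/2.29)/(4πk) = 0.1731/(4π·0.0260) = 0.5297 K/W
  R_phenolic foam = (1/2.29 − 1/2.56)/(4πk) = 0.04606/(4π·0.0212) = 0.1729 K/W
ΣR = 7.794×10^-5 + 0.5297 + 0.1729 = 0.7027 K/W
Q = ΔT/ΣR = (41.5 °C − 13.4 °C)/0.7027 = 40.0 W

Q = 40.0 W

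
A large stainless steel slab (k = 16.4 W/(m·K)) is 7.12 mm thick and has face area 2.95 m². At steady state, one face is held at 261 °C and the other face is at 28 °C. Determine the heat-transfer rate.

Q = kA·ΔT/L = 16.4 × 2.95 × |261 °C − 28 °C| / 0.00712 = 1.58×10^6 W

Q = 1580 kW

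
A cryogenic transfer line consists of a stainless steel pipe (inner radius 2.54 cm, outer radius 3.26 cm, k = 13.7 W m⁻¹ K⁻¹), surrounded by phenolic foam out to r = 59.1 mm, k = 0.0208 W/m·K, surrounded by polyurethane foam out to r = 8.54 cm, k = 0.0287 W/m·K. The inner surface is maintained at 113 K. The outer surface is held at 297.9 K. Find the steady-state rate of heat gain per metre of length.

Resistance network (inner→outer):
  R'_stainless steel = ln(0.0326/0.0254)/(2πk) = 0.2496/(2π·13.7) = 0.002899 m·K/W
  R'_phenolic foam = ln(0.0591/0.0326)/(2πk) = 0.5949/(2π·0.0208) = 4.552 m·K/W
  R'_polyurethane foam = ln(0.0854/0.0591)/(2πk) = 0.3681/(2π·0.0287) = 2.041 m·K/W
ΣR = 0.002899 + 4.552 + 2.041 = 6.596 m·K/W
Q' = ΔT/ΣR = (113 K − 297.9 K)/6.596 = -28.0 W/m
(Negative Q' ⇒ heat flows inward; heat gain = 28.0 W/m.)

Q' = 28.0 W/m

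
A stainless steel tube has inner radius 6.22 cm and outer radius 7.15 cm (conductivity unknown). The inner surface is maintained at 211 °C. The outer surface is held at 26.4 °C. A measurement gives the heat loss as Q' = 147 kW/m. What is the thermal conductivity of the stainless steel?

k = 17.7 W/m·K

ΣR = ΔT/Q' = |211 − 26.4|/1.47×10^5 = 0.001256 m·K/W
ln(r₂/r₁)/(2πk) = 0.001256 ⇒ k = 0.1393/(2π·0.001256) = 17.7 W/m·K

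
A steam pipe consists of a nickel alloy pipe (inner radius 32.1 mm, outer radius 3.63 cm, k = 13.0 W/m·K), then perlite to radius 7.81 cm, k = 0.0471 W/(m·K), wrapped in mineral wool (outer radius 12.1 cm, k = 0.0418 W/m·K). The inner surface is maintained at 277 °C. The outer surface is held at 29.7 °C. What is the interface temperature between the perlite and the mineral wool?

T = 127 °C

Resistance network (inner→outer):
  R'_nickel alloy = ln(0.0363/0.0321)/(2πk) = 0.1230/(2π·13.0) = 0.001505 m·K/W
  R'_perlite = ln(0.0781/0.0363)/(2πk) = 0.7662/(2π·0.0471) = 2.589 m·K/W
  R'_mineral wool = ln(0.121/0.0781)/(2πk) = 0.4378/(2π·0.0418) = 1.667 m·K/W
ΣR = 0.001505 + 2.589 + 1.667 = 4.258 m·K/W
Q' = ΔT/ΣR = (277 °C − 29.7 °C)/4.258 = 58.08 W/m
From the inner boundary to the perlite/mineral wool interface, ΣR_partial = 2.591 m·K/W.
T_interface = T_in − Q'·ΣR_partial = 277 °C − (58.08)(2.591) = 127 °C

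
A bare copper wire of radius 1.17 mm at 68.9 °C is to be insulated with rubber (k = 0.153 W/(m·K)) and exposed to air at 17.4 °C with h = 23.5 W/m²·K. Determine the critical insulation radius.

For a cylinder, r_cr = k_ins/h = 0.153/23.5 = 0.00651 m = 0.651 cm

r_cr = 0.651 cm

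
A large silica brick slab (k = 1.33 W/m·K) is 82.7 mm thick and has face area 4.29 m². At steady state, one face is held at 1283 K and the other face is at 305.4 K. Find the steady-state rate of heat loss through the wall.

Q = kA·ΔT/L = 1.33 × 4.29 × |1283 K − 305.4 K| / 0.0827 = 67400 W

Q = 67400 W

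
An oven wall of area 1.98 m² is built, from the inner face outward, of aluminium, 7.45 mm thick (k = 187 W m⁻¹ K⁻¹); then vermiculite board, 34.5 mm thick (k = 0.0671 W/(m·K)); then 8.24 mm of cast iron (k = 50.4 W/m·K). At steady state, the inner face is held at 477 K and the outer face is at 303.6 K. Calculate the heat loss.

Series thermal resistances, inner to outer:
  R_aluminium = L/(kA) = 0.00745/(187·1.98) = 2.012×10^-5 K/W
  R_vermiculite board = L/(kA) = 0.0345/(0.0671·1.98) = 0.2597 K/W
  R_cast iron = L/(kA) = 0.00824/(50.4·1.98) = 8.257×10^-5 K/W
ΣR = 2.012×10^-5 + 0.2597 + 8.257×10^-5 = 0.2598 K/W
Q = ΔT/ΣR = (477 K − 303.6 K)/0.2598 = 667 W

Q = 667 W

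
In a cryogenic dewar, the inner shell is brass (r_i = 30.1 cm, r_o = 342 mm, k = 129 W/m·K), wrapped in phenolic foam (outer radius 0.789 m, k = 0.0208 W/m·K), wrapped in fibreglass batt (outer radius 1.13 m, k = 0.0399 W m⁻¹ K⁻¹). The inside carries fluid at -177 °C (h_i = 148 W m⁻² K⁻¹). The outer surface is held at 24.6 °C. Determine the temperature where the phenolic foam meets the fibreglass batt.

T = 3.0 °C

Series thermal resistances, inner to outer:
  R_conv,in = 1/(4πr²h) = 1/(4π·0.301²·148) = 0.005935 K/W
  R_brass = (1/0.301 − 1/0.342)/(4πk) = 0.3983/(4π·129) = 2.457×10^-4 K/W
  R_phenolic foam = (1/0.342 − 1/0.789)/(4πk) = 1.657/(4π·0.0208) = 6.338 K/W
  R_fibreglass batt = (1/0.789 − 1/1.13)/(4πk) = 0.3825/(4π·0.0399) = 0.7628 K/W
ΣR = 0.005935 + 2.457×10^-4 + 6.338 + 0.7628 = 7.107 K/W
Q = ΔT/ΣR = (-177 °C − 24.6 °C)/7.107 = -28.37 W
From the inner boundary to the phenolic foam/fibreglass batt interface, ΣR_partial = 6.344 K/W.
T_interface = T_in − Q·ΣR_partial = -177 °C − (-28.37)(6.344) = 3.0 °C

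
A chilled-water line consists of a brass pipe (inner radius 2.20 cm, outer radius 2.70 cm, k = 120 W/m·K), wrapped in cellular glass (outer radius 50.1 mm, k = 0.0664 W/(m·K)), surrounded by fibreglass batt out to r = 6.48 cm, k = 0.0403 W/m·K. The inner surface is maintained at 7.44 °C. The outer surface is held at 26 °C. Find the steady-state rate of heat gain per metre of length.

Q' = 7.43 W/m

Resistance network (inner→outer):
  R'_brass = ln(0.0270/0.0220)/(2πk) = 0.2048/(2π·120) = 2.716×10^-4 m·K/W
  R'_cellular glass = ln(0.0501/0.0270)/(2πk) = 0.6182/(2π·0.0664) = 1.482 m·K/W
  R'_fibreglass batt = ln(0.0648/0.0501)/(2πk) = 0.2573/(2π·0.0403) = 1.016 m·K/W
ΣR = 2.716×10^-4 + 1.482 + 1.016 = 2.498 m·K/W
Q' = ΔT/ΣR = (7.44 °C − 26 °C)/2.498 = -7.43 W/m
(Negative Q' ⇒ heat flows inward; heat gain = 7.43 W/m.)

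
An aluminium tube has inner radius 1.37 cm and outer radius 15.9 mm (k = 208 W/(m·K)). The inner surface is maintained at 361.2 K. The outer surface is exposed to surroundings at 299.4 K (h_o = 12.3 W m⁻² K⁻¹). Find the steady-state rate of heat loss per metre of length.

Q' = 75.9 W/m

Treat each layer as a resistance in series:
  R'_aluminium = ln(0.0159/0.0137)/(2πk) = 0.1489/(2π·208) = 1.140×10^-4 m·K/W
  R'_conv,out = 1/(2πr h) = 1/(2π·0.0159·12.3) = 0.8138 m·K/W
ΣR = 1.140×10^-4 + 0.8138 = 0.8139 m·K/W
Q' = ΔT/ΣR = (361.2 K − 299.4 K)/0.8139 = 75.9 W/m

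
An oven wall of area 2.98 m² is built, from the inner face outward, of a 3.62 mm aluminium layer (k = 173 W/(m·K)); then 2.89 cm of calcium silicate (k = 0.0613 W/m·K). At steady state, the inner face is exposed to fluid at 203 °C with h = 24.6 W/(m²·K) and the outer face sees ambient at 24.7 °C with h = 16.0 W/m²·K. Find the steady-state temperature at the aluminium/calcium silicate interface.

T = 190 °C

Resistance network (inner→outer):
  R_conv,in = 1/(hA) = 1/(24.6·2.98) = 0.01364 K/W
  R_aluminium = L/(kA) = 0.00362/(173·2.98) = 7.022×10^-6 K/W
  R_calcium silicate = L/(kA) = 0.0289/(0.0613·2.98) = 0.1582 K/W
  R_conv,out = 1/(hA) = 1/(16.0·2.98) = 0.02097 K/W
ΣR = 0.01364 + 7.022×10^-6 + 0.1582 + 0.02097 = 0.1928 K/W
Q = ΔT/ΣR = (203 °C − 24.7 °C)/0.1928 = 924.8 W
From the inner boundary to the aluminium/calcium silicate interface, ΣR_partial = 0.01365 K/W.
T_interface = T_in − Q·ΣR_partial = 203 °C − (924.8)(0.01365) = 190 °C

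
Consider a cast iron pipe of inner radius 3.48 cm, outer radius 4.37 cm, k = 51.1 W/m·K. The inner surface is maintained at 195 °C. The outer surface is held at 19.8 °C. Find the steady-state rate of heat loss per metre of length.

Q' = 2.47×10^5 W/m

Q' = 2πk·ΔT/ln(r₂/r₁) = 2π × 51.1 × 175.2 / ln(0.0437/0.0348) = 2.47×10^5 W/m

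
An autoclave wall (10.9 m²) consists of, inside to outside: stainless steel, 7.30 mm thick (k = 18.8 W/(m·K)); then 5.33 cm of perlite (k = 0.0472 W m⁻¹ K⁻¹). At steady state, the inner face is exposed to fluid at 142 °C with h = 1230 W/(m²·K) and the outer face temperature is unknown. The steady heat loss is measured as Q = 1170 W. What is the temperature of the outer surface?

Series resistances:
  R_conv,in = 1/(hA) = 1/(1230·10.9) = 7.459×10^-5 K/W
  R_stainless steel = L/(kA) = 0.00730/(18.8·10.9) = 3.562×10^-5 K/W
  R_perlite = L/(kA) = 0.0533/(0.0472·10.9) = 0.1036 K/W
ΣR = 0.1037 K/W
ΔT = Q·ΣR = 1170 × 0.1037 = 121.3 K
Heat flows outward, so T_out = T_in − ΔT = 142 − 121.3 = 20.7 °C

T_out = 20.7 °C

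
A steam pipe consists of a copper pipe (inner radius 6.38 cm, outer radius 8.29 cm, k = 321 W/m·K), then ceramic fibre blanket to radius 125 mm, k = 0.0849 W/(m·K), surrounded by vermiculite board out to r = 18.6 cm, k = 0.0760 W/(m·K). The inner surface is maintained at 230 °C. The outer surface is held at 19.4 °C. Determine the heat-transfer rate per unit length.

Series thermal resistances, inner to outer:
  R'_copper = ln(0.0829/0.0638)/(2πk) = 0.2619/(2π·321) = 1.298×10^-4 m·K/W
  R'_ceramic fibre blanket = ln(0.125/0.0829)/(2πk) = 0.4107/(2π·0.0849) = 0.7699 m·K/W
  R'_vermiculite board = ln(0.186/0.125)/(2πk) = 0.3974/(2π·0.0760) = 0.8323 m·K/W
ΣR = 1.298×10^-4 + 0.7699 + 0.8323 = 1.602 m·K/W
Q' = ΔT/ΣR = (230 °C − 19.4 °C)/1.602 = 131 W/m

Q' = 131 W/m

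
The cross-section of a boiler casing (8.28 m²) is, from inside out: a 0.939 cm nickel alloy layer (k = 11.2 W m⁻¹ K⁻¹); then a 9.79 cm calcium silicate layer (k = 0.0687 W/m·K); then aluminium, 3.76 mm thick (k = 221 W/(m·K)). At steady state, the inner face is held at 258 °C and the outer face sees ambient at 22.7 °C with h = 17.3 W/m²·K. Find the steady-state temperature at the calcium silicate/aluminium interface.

T = 31.9 °C

Resistance network (inner→outer):
  R_nickel alloy = L/(kA) = 0.00939/(11.2·8.28) = 1.013×10^-4 K/W
  R_calcium silicate = L/(kA) = 0.0979/(0.0687·8.28) = 0.1721 K/W
  R_aluminium = L/(kA) = 0.00376/(221·8.28) = 2.055×10^-6 K/W
  R_conv,out = 1/(hA) = 1/(17.3·8.28) = 0.006981 K/W
ΣR = 1.013×10^-4 + 0.1721 + 2.055×10^-6 + 0.006981 = 0.1792 K/W
Q = ΔT/ΣR = (258 °C − 22.7 °C)/0.1792 = 1313 W
From the inner boundary to the calcium silicate/aluminium interface, ΣR_partial = 0.1722 K/W.
T_interface = T_in − Q·ΣR_partial = 258 °C − (1313)(0.1722) = 31.9 °C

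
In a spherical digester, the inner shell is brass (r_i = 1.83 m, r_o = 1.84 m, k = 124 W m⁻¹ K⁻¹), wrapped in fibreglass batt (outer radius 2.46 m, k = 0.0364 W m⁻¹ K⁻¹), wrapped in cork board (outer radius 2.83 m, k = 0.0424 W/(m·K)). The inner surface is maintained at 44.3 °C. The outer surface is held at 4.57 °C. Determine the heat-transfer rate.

Treat each layer as a resistance in series:
  R_brass = (1/1.83 − 1/1.84)/(4πk) = 0.002970/(4π·124) = 1.906×10^-6 K/W
  R_fibreglass batt = (1/1.84 − 1/2.46)/(4πk) = 0.1370/(4π·0.0364) = 0.2995 K/W
  R_cork board = (1/2.46 − 1/2.83)/(4πk) = 0.05315/(4π·0.0424) = 0.09975 K/W
ΣR = 1.906×10^-6 + 0.2995 + 0.09975 = 0.3993 K/W
Q = ΔT/ΣR = (44.3 °C − 4.57 °C)/0.3993 = 99.5 W

Q = 99.5 W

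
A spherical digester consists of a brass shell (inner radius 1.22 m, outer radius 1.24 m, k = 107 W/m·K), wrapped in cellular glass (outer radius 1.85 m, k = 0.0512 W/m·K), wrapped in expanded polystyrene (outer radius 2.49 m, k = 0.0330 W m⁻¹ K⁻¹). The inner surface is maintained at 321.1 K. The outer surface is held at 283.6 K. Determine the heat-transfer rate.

Resistance network (inner→outer):
  R_brass = (1/1.22 − 1/1.24)/(4πk) = 0.01322/(4π·107) = 9.832×10^-6 K/W
  R_cellular glass = (1/1.24 − 1/1.85)/(4πk) = 0.2659/(4π·0.0512) = 0.4133 K/W
  R_expanded polystyrene = (1/1.85 − 1/2.49)/(4πk) = 0.1389/(4π·0.0330) = 0.3350 K/W
ΣR = 9.832×10^-6 + 0.4133 + 0.3350 = 0.7483 K/W
Q = ΔT/ΣR = (321.1 K − 283.6 K)/0.7483 = 50.1 W

Q = 50.1 W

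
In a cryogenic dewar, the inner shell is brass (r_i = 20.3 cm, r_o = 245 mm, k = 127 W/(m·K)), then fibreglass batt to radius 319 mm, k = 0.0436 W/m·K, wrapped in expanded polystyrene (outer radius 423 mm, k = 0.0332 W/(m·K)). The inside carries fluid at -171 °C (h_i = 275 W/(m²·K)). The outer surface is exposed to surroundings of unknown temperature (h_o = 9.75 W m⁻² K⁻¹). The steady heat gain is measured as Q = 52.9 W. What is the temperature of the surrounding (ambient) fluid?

Sum the resistances:
  R_conv,in = 1/(4πr²h) = 1/(4π·0.203²·275) = 0.007022 K/W
  R_brass = (1/0.203 − 1/0.245)/(4πk) = 0.8445/(4π·127) = 5.291×10^-4 K/W
  R_fibreglass batt = (1/0.245 − 1/0.319)/(4πk) = 0.9468/(4π·0.0436) = 1.728 K/W
  R_expanded polystyrene = (1/0.319 − 1/0.423)/(4πk) = 0.7707/(4π·0.0332) = 1.847 K/W
  R_conv,out = 1/(4πr²h) = 1/(4π·0.423²·9.75) = 0.04561 K/W
ΣR = 3.629 K/W
ΔT = Q·ΣR = 52.9 × 3.629 = 192.0 K
Heat flows inward, so T_out = T_in + ΔT = -171 + 192.0 = 21.0 °C

T_out = 21.0 °C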